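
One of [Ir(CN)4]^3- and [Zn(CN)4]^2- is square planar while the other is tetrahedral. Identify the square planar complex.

[Ir(CN)4]^3-

For [Ir(CN)4]^3-: Each cyanide is −1; balancing the −3 overall charge requires Ir(I). Iridium is a group-9 element; Ir(I) is therefore d⁸. A 5d d⁸ ion has a large crystal-field splitting; square planar leaves the high-energy d_{x²−y²} orbital empty and maximises CFSE. → square planar.
For [Zn(CN)4]^2-: Each cyanide is −1; balancing the −2 overall charge requires Zn(II). Group 12 minus oxidation state 2 gives a d¹⁰ configuration. A d¹⁰ ion has no crystal-field stabilisation preference between square planar and tetrahedral, so four ligands adopt the sterically favoured tetrahedral geometry. → tetrahedral.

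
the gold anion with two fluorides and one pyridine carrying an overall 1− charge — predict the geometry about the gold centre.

Ligand charges: each fluoride is −1; pyridine is neutral. With an overall charge of −1 the gold centre must be in the +1 oxidation state.
Group 11 minus oxidation state 1 gives a d¹⁰ configuration.
Coordination number: 3.
Three ligands around a d¹⁰ centre minimise repulsion in a trigonal-planar arrangement.

trigonal planar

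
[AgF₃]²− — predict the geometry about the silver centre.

trigonal planar

Each fluoride is −1; balancing the −2 overall charge requires Ag(I).
Silver is a group-11 element; Ag(I) is therefore d¹⁰.
Coordination number: 3.
Three ligands around a d¹⁰ centre minimise repulsion in a trigonal-planar arrangement.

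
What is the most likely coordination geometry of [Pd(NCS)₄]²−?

square planar

Summing ligand charges against the −2 overall charge gives an oxidation state of +2 for palladium.
Pd sits in group 10, so the d-electron count is 10 − 2 = 8.
Coordination number: 4.
A 4d d⁸ ion has a large crystal-field splitting; square planar leaves the high-energy d_{x²−y²} orbital empty and maximises CFSE.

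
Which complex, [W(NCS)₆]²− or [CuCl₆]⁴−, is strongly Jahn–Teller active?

[CuCl₆]⁴−

[W(NCS)₆]²−: Ligand charges: each isothiocyanate is −1. With an overall charge of −2 the tungsten centre must be in the +4 oxidation state. Group 6 minus oxidation state 4 gives a d² configuration. The d² configuration leaves the e_g set evenly filled (or empty) — no strong Jahn–Teller driving force.
[CuCl₆]⁴−: Ligand charges: each chloride is −1. With an overall charge of −4 the copper centre must be in the +2 oxidation state. Cu sits in group 11, so the d-electron count is 11 − 2 = 9. The t₂g⁶e_g³ configuration has an unevenly filled e_g set; the Jahn–Teller theorem predicts a tetragonal distortion (typically axial elongation) to lift the degeneracy.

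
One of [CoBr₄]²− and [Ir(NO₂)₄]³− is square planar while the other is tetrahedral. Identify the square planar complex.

[Ir(NO₂)₄]³−

For [CoBr₄]²−: Each bromide is −1; balancing the −2 overall charge requires Co(II). Cobalt is a group-9 element; Co(II) is therefore d⁷. For a high-spin 3d d⁷ ion with weak-field ligands the small Δₜ gives little square-planar CFSE advantage, so four ligands adopt the sterically favoured tetrahedral geometry. → tetrahedral.
For [Ir(NO₂)₄]³−: Each nitro (N-bound nitrite) is −1; balancing the −3 overall charge requires Ir(I). Ir sits in group 9, so the d-electron count is 9 − 1 = 8. A 5d d⁸ ion has a large crystal-field splitting; square planar leaves the high-energy d_{x²−y²} orbital empty and maximises CFSE. → square planar.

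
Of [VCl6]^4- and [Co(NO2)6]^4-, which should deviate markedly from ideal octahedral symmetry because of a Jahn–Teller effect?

[Co(NO2)6]^4-

[VCl6]^4-: Each chloride is −1; balancing the −4 overall charge requires V(II). Group 5 minus oxidation state 2 gives a d³ configuration. The d³ configuration leaves the e_g set evenly filled (or empty) — no strong Jahn–Teller driving force.
[Co(NO2)6]^4-: Each nitro (N-bound nitrite) is −1; balancing the −4 overall charge requires Co(II). Group 9 minus oxidation state 2 gives a d⁷ configuration. Nitro (N-bound nitrite) is a strong-field ligand (high in the spectrochemical series) for a first-row metal, so the complex is low-spin. The t₂g⁶e_g¹ (low-spin) configuration has an unevenly filled e_g set; the Jahn–Teller theorem predicts a tetragonal distortion (typically axial elongation) to lift the degeneracy.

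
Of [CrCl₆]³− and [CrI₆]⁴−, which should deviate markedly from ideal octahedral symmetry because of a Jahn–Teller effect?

[CrCl₆]³−: Summing ligand charges against the −3 overall charge gives an oxidation state of +3 for chromium. Cr sits in group 6, so the d-electron count is 6 − 3 = 3. The d³ configuration leaves the e_g set evenly filled (or empty) — no strong Jahn–Teller driving force.
[CrI₆]⁴−: Each iodide is −1; balancing the −4 overall charge requires Cr(II). Chromium is a group-6 element; Cr(II) is therefore d⁴. Iodide is a weak-field ligand for a first-row metal, so the complex is high-spin. The t₂g³e_g¹ (high-spin) configuration has an unevenly filled e_g set; the Jahn–Teller theorem predicts a tetragonal distortion (typically axial elongation) to lift the degeneracy.

[CrI₆]⁴−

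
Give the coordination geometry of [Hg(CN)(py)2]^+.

Summing ligand charges against the +1 overall charge gives an oxidation state of +2 for mercury.
Hg sits in group 12, so the d-electron count is 12 − 2 = 10.
Coordination number: 3.
Three ligands around a d¹⁰ centre minimise repulsion in a trigonal-planar arrangement.

trigonal planar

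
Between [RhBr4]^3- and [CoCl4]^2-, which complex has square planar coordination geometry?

[RhBr4]^3-

For [RhBr4]^3-: Each bromide is −1; balancing the −3 overall charge requires Rh(I). Rh sits in group 9, so the d-electron count is 9 − 1 = 8. A 4d d⁸ ion has a large crystal-field splitting; square planar leaves the high-energy d_{x²−y²} orbital empty and maximises CFSE. → square planar.
For [CoCl4]^2-: Ligand charges: each chloride is −1. With an overall charge of −2 the cobalt centre must be in the +2 oxidation state. Co sits in group 9, so the d-electron count is 9 − 2 = 7. For a high-spin 3d d⁷ ion with weak-field ligands the small Δₜ gives little square-planar CFSE advantage, so four ligands adopt the sterically favoured tetrahedral geometry. → tetrahedral.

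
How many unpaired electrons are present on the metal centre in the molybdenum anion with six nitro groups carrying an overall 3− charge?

3 unpaired electrons

Summing ligand charges against the −3 overall charge gives an oxidation state of +3 for molybdenum.
Molybdenum is a group-6 element; Mo(III) is therefore d³.
In an octahedral field the d³ configuration is t₂g³e_g⁰ (only one arrangement possible), giving 3 unpaired electrons.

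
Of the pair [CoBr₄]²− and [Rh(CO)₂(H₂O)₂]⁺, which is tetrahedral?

[CoBr₄]²−

For [CoBr₄]²−: Summing ligand charges against the −2 overall charge gives an oxidation state of +2 for cobalt. Group 9 minus oxidation state 2 gives a d⁷ configuration. For a high-spin 3d d⁷ ion with weak-field ligands the small Δₜ gives little square-planar CFSE advantage, so four ligands adopt the sterically favoured tetrahedral geometry. → tetrahedral.
For [Rh(CO)₂(H₂O)₂]⁺: Carbonyl is neutral; water is neutral; balancing the +1 overall charge requires Rh(I). Rhodium is a group-9 element; Rh(I) is therefore d⁸. A 4d d⁸ ion has a large crystal-field splitting; square planar leaves the high-energy d_{x²−y²} orbital empty and maximises CFSE. → square planar.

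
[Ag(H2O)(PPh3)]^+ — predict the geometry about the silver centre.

Ligand charges: water is neutral; triphenylphosphine is neutral. With an overall charge of +1 the silver centre must be in the +1 oxidation state.
Group 11 minus oxidation state 1 gives a d¹⁰ configuration.
Coordination number: 2.
A d¹⁰ ion with only two ligands adopts a linear arrangement (sp hybridisation; no CFSE preference).

linear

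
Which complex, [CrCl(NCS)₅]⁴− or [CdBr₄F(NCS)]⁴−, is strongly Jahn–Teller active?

[CrCl(NCS)₅]⁴−: Summing ligand charges against the −4 overall charge gives an oxidation state of +2 for chromium. Cr sits in group 6, so the d-electron count is 6 − 2 = 4. Chloride and isothiocyanate are weak-field ligands for a first-row metal, so the complex is high-spin. The t₂g³e_g¹ (high-spin) configuration has an unevenly filled e_g set; the Jahn–Teller theorem predicts a tetragonal distortion (typically axial elongation) to lift the degeneracy.
[CdBr₄F(NCS)]⁴−: Summing ligand charges against the −4 overall charge gives an oxidation state of +2 for cadmium. Cd sits in group 12, so the d-electron count is 12 − 2 = 10. The d¹⁰ configuration leaves the e_g set evenly filled (or empty) — no strong Jahn–Teller driving force.

[CrCl(NCS)₅]⁴−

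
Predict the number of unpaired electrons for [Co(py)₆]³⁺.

Ligand charges: pyridine is neutral. With an overall charge of +3 the cobalt centre must be in the +3 oxidation state.
Cobalt is a group-9 element; Co(III) is therefore d⁶.
The spin state decides the count: Co(III) has an exceptionally large octahedral splitting and is low-spin with essentially every ligand except fluoride.
An octahedral low-spin d⁶ ion is t₂g⁶e_g⁰, giving 0 unpaired electrons.

0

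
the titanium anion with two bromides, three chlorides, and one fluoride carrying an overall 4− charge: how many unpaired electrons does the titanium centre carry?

2

Ligand charges: each bromide is −1; each chloride is −1; each fluoride is −1. With an overall charge of −4 the titanium centre must be in the +2 oxidation state.
Ti sits in group 4, so the d-electron count is 4 − 2 = 2.
In an octahedral field the d² configuration is t₂g²e_g⁰ (only one arrangement possible), giving 2 unpaired electrons.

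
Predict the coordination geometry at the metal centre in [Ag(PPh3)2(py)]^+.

trigonal planar

Triphenylphosphine is neutral; pyridine is neutral; balancing the +1 overall charge requires Ag(I).
Ag sits in group 11, so the d-electron count is 11 − 1 = 10.
Coordination number: 3.
Three ligands around a d¹⁰ centre minimise repulsion in a trigonal-planar arrangement.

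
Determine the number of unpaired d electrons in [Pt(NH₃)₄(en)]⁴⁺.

0 unpaired electrons

Summing ligand charges against the +4 overall charge gives an oxidation state of +4 for platinum.
Group 10 minus oxidation state 4 gives a d⁶ configuration.
Counting donor atoms: 4×ammonia (monodentate) → 4 donors; 1×ethylenediamine (bidentate) → 2 donors. Coordination number = 6.
The spin state decides the count: a 5d ion has a large Δₒ and is invariably low-spin.
An octahedral low-spin d⁶ ion is t₂g⁶e_g⁰, giving 0 unpaired electrons.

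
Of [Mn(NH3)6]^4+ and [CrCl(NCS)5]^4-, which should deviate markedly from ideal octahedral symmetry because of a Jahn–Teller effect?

[CrCl(NCS)5]^4-

[Mn(NH3)6]^4+: Ammonia is neutral; balancing the +4 overall charge requires Mn(IV). Manganese is a group-7 element; Mn(IV) is therefore d³. The d³ configuration leaves the e_g set evenly filled (or empty) — no strong Jahn–Teller driving force.
[CrCl(NCS)5]^4-: Ligand charges: each chloride is −1; each isothiocyanate is −1. With an overall charge of −4 the chromium centre must be in the +2 oxidation state. Group 6 minus oxidation state 2 gives a d⁴ configuration. Chloride and isothiocyanate are weak-field ligands for a first-row metal, so the complex is high-spin. The t₂g³e_g¹ (high-spin) configuration has an unevenly filled e_g set; the Jahn–Teller theorem predicts a tetragonal distortion (typically axial elongation) to lift the degeneracy.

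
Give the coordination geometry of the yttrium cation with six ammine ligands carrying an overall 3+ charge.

octahedral

Ligand charges: ammonia is neutral. With an overall charge of +3 the yttrium centre must be in the +3 oxidation state.
Yttrium is a group-3 element; Y(III) is therefore d⁰.
Coordination number: 6.
Six donors around a single metal centre give an octahedral coordination sphere.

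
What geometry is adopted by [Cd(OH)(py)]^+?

linear

Summing ligand charges against the +1 overall charge gives an oxidation state of +2 for cadmium.
Cadmium is a group-12 element; Cd(II) is therefore d¹⁰.
With 2 monodentate ligands the coordination number is 2.
A d¹⁰ ion with only two ligands adopts a linear arrangement (sp hybridisation; no CFSE preference).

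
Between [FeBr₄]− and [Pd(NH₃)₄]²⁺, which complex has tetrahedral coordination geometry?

[FeBr₄]−

For [FeBr₄]−: Each bromide is −1; balancing the −1 overall charge requires Fe(III). Iron is a group-8 element; Fe(III) is therefore d⁵. A high-spin d⁵ ion has zero CFSE in either geometry, so four ligands adopt the sterically favoured tetrahedral geometry. → tetrahedral.
For [Pd(NH₃)₄]²⁺: Summing ligand charges against the +2 overall charge gives an oxidation state of +2 for palladium. Palladium is a group-10 element; Pd(II) is therefore d⁸. A 4d d⁸ ion has a large crystal-field splitting; square planar leaves the high-energy d_{x²−y²} orbital empty and maximises CFSE. → square planar.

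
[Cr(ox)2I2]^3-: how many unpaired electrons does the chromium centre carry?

3 unpaired electrons

Ligand charges: each oxalate is −2; each iodide is −1. With an overall charge of −3 the chromium centre must be in the +3 oxidation state.
Group 6 minus oxidation state 3 gives a d³ configuration.
Counting donor atoms: 2×oxalate (bidentate) → 4 donors; 2×iodide (monodentate) → 2 donors. Coordination number = 6.
In an octahedral field the d³ configuration is t₂g³e_g⁰ (only one arrangement possible), giving 3 unpaired electrons.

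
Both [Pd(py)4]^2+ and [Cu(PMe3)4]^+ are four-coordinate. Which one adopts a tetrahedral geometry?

For [Pd(py)4]^2+: Summing ligand charges against the +2 overall charge gives an oxidation state of +2 for palladium. Palladium is a group-10 element; Pd(II) is therefore d⁸. A 4d d⁸ ion has a large crystal-field splitting; square planar leaves the high-energy d_{x²−y²} orbital empty and maximises CFSE. → square planar.
For [Cu(PMe3)4]^+: Trimethylphosphine is neutral; balancing the +1 overall charge requires Cu(I). Copper is a group-11 element; Cu(I) is therefore d¹⁰. A d¹⁰ ion has no crystal-field stabilisation preference between square planar and tetrahedral, so four ligands adopt the sterically favoured tetrahedral geometry. → tetrahedral.

[Cu(PMe3)4]^+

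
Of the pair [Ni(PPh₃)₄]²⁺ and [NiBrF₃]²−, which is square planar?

[Ni(PPh₃)₄]²⁺

For [Ni(PPh₃)₄]²⁺: Summing ligand charges against the +2 overall charge gives an oxidation state of +2 for nickel. Group 10 minus oxidation state 2 gives a d⁸ configuration. Triphenylphosphine is a strong-field ligand (high in the spectrochemical series). A 3d d⁸ ion with strong-field ligands gains enough CFSE to favour square planar over tetrahedral. → square planar.
For [NiBrF₃]²−: Ligand charges: each bromide is −1; each fluoride is −1. With an overall charge of −2 the nickel centre must be in the +2 oxidation state. Nickel is a group-10 element; Ni(II) is therefore d⁸. Bromide and fluoride are weak-field ligands. With weak-field ligands the CFSE gain from square planar is small, so a 3d d⁸ ion takes the sterically preferred tetrahedral geometry. → tetrahedral.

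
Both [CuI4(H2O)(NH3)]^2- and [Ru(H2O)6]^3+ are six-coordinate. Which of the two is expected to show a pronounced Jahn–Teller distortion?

[CuI4(H2O)(NH3)]^2-: Each iodide is −1; water is neutral; ammonia is neutral; balancing the −2 overall charge requires Cu(II). Copper is a group-11 element; Cu(II) is therefore d⁹. The t₂g⁶e_g³ configuration has an unevenly filled e_g set; the Jahn–Teller theorem predicts a tetragonal distortion (typically axial elongation) to lift the degeneracy.
[Ru(H2O)6]^3+: Summing ligand charges against the +3 overall charge gives an oxidation state of +3 for ruthenium. Ru sits in group 8, so the d-electron count is 8 − 3 = 5. A 4d ion has a large Δₒ and is invariably low-spin. The d⁵ configuration leaves the e_g set evenly filled (or empty) — no strong Jahn–Teller driving force.

[CuI4(H2O)(NH3)]^2-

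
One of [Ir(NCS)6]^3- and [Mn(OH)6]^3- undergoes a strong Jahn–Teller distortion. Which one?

[Ir(NCS)6]^3-: Each isothiocyanate is −1; balancing the −3 overall charge requires Ir(III). Group 9 minus oxidation state 3 gives a d⁶ configuration. A 5d ion has a large Δₒ and is invariably low-spin. The d⁶ configuration leaves the e_g set evenly filled (or empty) — no strong Jahn–Teller driving force.
[Mn(OH)6]^3-: Each hydroxide is −1; balancing the −3 overall charge requires Mn(III). Manganese is a group-7 element; Mn(III) is therefore d⁴. Hydroxide is a weak-field ligand for a first-row metal, so the complex is high-spin. The t₂g³e_g¹ (high-spin) configuration has an unevenly filled e_g set; the Jahn–Teller theorem predicts a tetragonal distortion (typically axial elongation) to lift the degeneracy.

[Mn(OH)6]^3-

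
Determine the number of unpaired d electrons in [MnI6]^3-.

4 unpaired electrons

Ligand charges: each iodide is −1. With an overall charge of −3 the manganese centre must be in the +3 oxidation state.
Group 7 minus oxidation state 3 gives a d⁴ configuration.
The spin state decides the count: Iodide is a weak-field ligand for a first-row metal, so the complex is high-spin.
An octahedral high-spin d⁴ ion is t₂g³e_g¹, giving 4 unpaired electrons.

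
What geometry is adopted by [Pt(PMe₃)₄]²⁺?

square planar

Summing ligand charges against the +2 overall charge gives an oxidation state of +2 for platinum.
Platinum is a group-10 element; Pt(II) is therefore d⁸.
Coordination number: 4.
A 5d d⁸ ion has a large crystal-field splitting; square planar leaves the high-energy d_{x²−y²} orbital empty and maximises CFSE.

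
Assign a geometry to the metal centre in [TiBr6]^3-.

octahedral

Ligand charges: each bromide is −1. With an overall charge of −3 the titanium centre must be in the +3 oxidation state.
Group 4 minus oxidation state 3 gives a d¹ configuration.
With 6 monodentate ligands the coordination number is 6.
Six donors around a single metal centre give an octahedral coordination sphere.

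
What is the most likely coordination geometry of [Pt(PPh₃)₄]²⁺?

Triphenylphosphine is neutral; balancing the +2 overall charge requires Pt(II).
Pt sits in group 10, so the d-electron count is 10 − 2 = 8.
With 4 monodentate ligands the coordination number is 4.
A 5d d⁸ ion has a large crystal-field splitting; square planar leaves the high-energy d_{x²−y²} orbital empty and maximises CFSE.

square planar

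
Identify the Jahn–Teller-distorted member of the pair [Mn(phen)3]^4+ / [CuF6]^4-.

[Mn(phen)3]^4+: Summing ligand charges against the +4 overall charge gives an oxidation state of +4 for manganese. Group 7 minus oxidation state 4 gives a d³ configuration. The d³ configuration leaves the e_g set evenly filled (or empty) — no strong Jahn–Teller driving force.
[CuF6]^4-: Each fluoride is −1; balancing the −4 overall charge requires Cu(II). Cu sits in group 11, so the d-electron count is 11 − 2 = 9. The t₂g⁶e_g³ configuration has an unevenly filled e_g set; the Jahn–Teller theorem predicts a tetragonal distortion (typically axial elongation) to lift the degeneracy.

[CuF6]^4-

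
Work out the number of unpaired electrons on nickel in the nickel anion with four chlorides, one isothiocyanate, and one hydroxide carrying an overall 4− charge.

2

Each chloride is −1; each isothiocyanate is −1; each hydroxide is −1; balancing the −4 overall charge requires Ni(II).
Ni sits in group 10, so the d-electron count is 10 − 2 = 8.
In an octahedral field the d⁸ configuration is t₂g⁶e_g² (only one arrangement possible), giving 2 unpaired electrons.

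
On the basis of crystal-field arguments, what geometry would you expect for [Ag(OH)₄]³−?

Each hydroxide is −1; balancing the −3 overall charge requires Ag(I).
Silver is a group-11 element; Ag(I) is therefore d¹⁰.
With 4 monodentate ligands the coordination number is 4.
A d¹⁰ ion has no crystal-field stabilisation preference between square planar and tetrahedral, so four ligands adopt the sterically favoured tetrahedral geometry.

tetrahedral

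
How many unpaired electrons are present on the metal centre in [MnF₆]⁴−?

5

Ligand charges: each fluoride is −1. With an overall charge of −4 the manganese centre must be in the +2 oxidation state.
Manganese is a group-7 element; Mn(II) is therefore d⁵.
The spin state decides the count: Fluoride is a weak-field ligand for a first-row metal, so the complex is high-spin.
An octahedral high-spin d⁵ ion is t₂g³e_g², giving 5 unpaired electrons.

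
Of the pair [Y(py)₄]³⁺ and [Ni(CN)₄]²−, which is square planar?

[Ni(CN)₄]²−

For [Y(py)₄]³⁺: Ligand charges: pyridine is neutral. With an overall charge of +3 the yttrium centre must be in the +3 oxidation state. Group 3 minus oxidation state 3 gives a d⁰ configuration. A d⁰ ion has no crystal-field stabilisation preference between square planar and tetrahedral, so four ligands adopt the sterically favoured tetrahedral geometry. → tetrahedral.
For [Ni(CN)₄]²−: Each cyanide is −1; balancing the −2 overall charge requires Ni(II). Ni sits in group 10, so the d-electron count is 10 − 2 = 8. Cyanide is a strong-field ligand (high in the spectrochemical series). A 3d d⁸ ion with strong-field ligands gains enough CFSE to favour square planar over tetrahedral. → square planar.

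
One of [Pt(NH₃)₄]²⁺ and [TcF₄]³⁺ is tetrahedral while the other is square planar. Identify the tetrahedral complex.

For [Pt(NH₃)₄]²⁺: Ligand charges: ammonia is neutral. With an overall charge of +2 the platinum centre must be in the +2 oxidation state. Pt sits in group 10, so the d-electron count is 10 − 2 = 8. A 5d d⁸ ion has a large crystal-field splitting; square planar leaves the high-energy d_{x²−y²} orbital empty and maximises CFSE. → square planar.
For [TcF₄]³⁺: Each fluoride is −1; balancing the +3 overall charge requires Tc(VII). Group 7 minus oxidation state 7 gives a d⁰ configuration. A d⁰ ion has no crystal-field stabilisation preference between square planar and tetrahedral, so four ligands adopt the sterically favoured tetrahedral geometry. → tetrahedral.

[TcF₄]³⁺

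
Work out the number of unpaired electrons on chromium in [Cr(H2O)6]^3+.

3

Ligand charges: water is neutral. With an overall charge of +3 the chromium centre must be in the +3 oxidation state.
Chromium is a group-6 element; Cr(III) is therefore d³.
In an octahedral field the d³ configuration is t₂g³e_g⁰ (only one arrangement possible), giving 3 unpaired electrons.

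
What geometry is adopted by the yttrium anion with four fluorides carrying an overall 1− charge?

tetrahedral

Summing ligand charges against the −1 overall charge gives an oxidation state of +3 for yttrium.
Group 3 minus oxidation state 3 gives a d⁰ configuration.
Coordination number: 4.
A d⁰ ion has no crystal-field stabilisation preference between square planar and tetrahedral, so four ligands adopt the sterically favoured tetrahedral geometry.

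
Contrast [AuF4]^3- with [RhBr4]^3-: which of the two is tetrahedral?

For [AuF4]^3-: Each fluoride is −1; balancing the −3 overall charge requires Au(I). Group 11 minus oxidation state 1 gives a d¹⁰ configuration. A d¹⁰ ion has no crystal-field stabilisation preference between square planar and tetrahedral, so four ligands adopt the sterically favoured tetrahedral geometry. → tetrahedral.
For [RhBr4]^3-: Each bromide is −1; balancing the −3 overall charge requires Rh(I). Group 9 minus oxidation state 1 gives a d⁸ configuration. A 4d d⁸ ion has a large crystal-field splitting; square planar leaves the high-energy d_{x²−y²} orbital empty and maximises CFSE. → square planar.

[AuF4]^3-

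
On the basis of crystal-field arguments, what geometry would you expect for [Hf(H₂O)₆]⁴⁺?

Ligand charges: water is neutral. With an overall charge of +4 the hafnium centre must be in the +4 oxidation state.
Group 4 minus oxidation state 4 gives a d⁰ configuration.
With 6 monodentate ligands the coordination number is 6.
Six donors around a single metal centre give an octahedral coordination sphere.

octahedral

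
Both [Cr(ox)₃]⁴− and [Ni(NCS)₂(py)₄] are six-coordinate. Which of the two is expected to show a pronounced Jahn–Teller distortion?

[Cr(ox)₃]⁴−: Summing ligand charges against the −4 overall charge gives an oxidation state of +2 for chromium. Chromium is a group-6 element; Cr(II) is therefore d⁴. Oxalate is a weak-field ligand for a first-row metal, so the complex is high-spin. The t₂g³e_g¹ (high-spin) configuration has an unevenly filled e_g set; the Jahn–Teller theorem predicts a tetragonal distortion (typically axial elongation) to lift the degeneracy.
[Ni(NCS)₂(py)₄]: Each isothiocyanate is −1; pyridine is neutral; balancing the 0 overall charge requires Ni(II). Group 10 minus oxidation state 2 gives a d⁸ configuration. The d⁸ configuration leaves the e_g set evenly filled (or empty) — no strong Jahn–Teller driving force.

[Cr(ox)₃]⁴−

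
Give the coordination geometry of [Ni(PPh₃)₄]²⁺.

Ligand charges: triphenylphosphine is neutral. With an overall charge of +2 the nickel centre must be in the +2 oxidation state.
Group 10 minus oxidation state 2 gives a d⁸ configuration.
With 4 monodentate ligands the coordination number is 4.
Triphenylphosphine is a strong-field ligand (high in the spectrochemical series).
A 3d d⁸ ion with strong-field ligands gains enough CFSE to favour square planar over tetrahedral.

square planar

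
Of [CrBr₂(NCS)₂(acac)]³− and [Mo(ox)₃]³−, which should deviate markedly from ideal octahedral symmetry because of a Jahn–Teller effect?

[CrBr₂(NCS)₂(acac)]³−: Each bromide is −1; each isothiocyanate is −1; each acetylacetonate is −1; balancing the −3 overall charge requires Cr(II). Group 6 minus oxidation state 2 gives a d⁴ configuration. Acetylacetonate, bromide, and isothiocyanate are weak-field ligands for a first-row metal, so the complex is high-spin. The t₂g³e_g¹ (high-spin) configuration has an unevenly filled e_g set; the Jahn–Teller theorem predicts a tetragonal distortion (typically axial elongation) to lift the degeneracy.
[Mo(ox)₃]³−: Ligand charges: each oxalate is −2. With an overall charge of −3 the molybdenum centre must be in the +3 oxidation state. Group 6 minus oxidation state 3 gives a d³ configuration. The d³ configuration leaves the e_g set evenly filled (or empty) — no strong Jahn–Teller driving force.

[CrBr₂(NCS)₂(acac)]³−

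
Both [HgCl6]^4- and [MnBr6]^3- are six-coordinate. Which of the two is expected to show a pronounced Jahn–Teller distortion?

[MnBr6]^3-

[HgCl6]^4-: Each chloride is −1; balancing the −4 overall charge requires Hg(II). Hg sits in group 12, so the d-electron count is 12 − 2 = 10. The d¹⁰ configuration leaves the e_g set evenly filled (or empty) — no strong Jahn–Teller driving force.
[MnBr6]^3-: Each bromide is −1; balancing the −3 overall charge requires Mn(III). Mn sits in group 7, so the d-electron count is 7 − 3 = 4. Bromide is a weak-field ligand for a first-row metal, so the complex is high-spin. The t₂g³e_g¹ (high-spin) configuration has an unevenly filled e_g set; the Jahn–Teller theorem predicts a tetragonal distortion (typically axial elongation) to lift the degeneracy.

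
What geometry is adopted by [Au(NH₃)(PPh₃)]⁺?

Ligand charges: ammonia is neutral; triphenylphosphine is neutral. With an overall charge of +1 the gold centre must be in the +1 oxidation state.
Group 11 minus oxidation state 1 gives a d¹⁰ configuration.
Coordination number: 2.
A d¹⁰ ion with only two ligands adopts a linear arrangement (sp hybridisation; no CFSE preference).

linear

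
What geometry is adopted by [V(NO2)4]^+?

tetrahedral

Each nitro (N-bound nitrite) is −1; balancing the +1 overall charge requires V(V).
Group 5 minus oxidation state 5 gives a d⁰ configuration.
Coordination number: 4.
A d⁰ ion has no crystal-field stabilisation preference between square planar and tetrahedral, so four ligands adopt the sterically favoured tetrahedral geometry.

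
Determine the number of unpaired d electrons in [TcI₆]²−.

Ligand charges: each iodide is −1. With an overall charge of −2 the technetium centre must be in the +4 oxidation state.
Technetium is a group-7 element; Tc(IV) is therefore d³.
In an octahedral field the d³ configuration is t₂g³e_g⁰ (only one arrangement possible), giving 3 unpaired electrons.

3 unpaired electrons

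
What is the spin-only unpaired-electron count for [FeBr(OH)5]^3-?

5

Each bromide is −1; each hydroxide is −1; balancing the −3 overall charge requires Fe(III).
Fe sits in group 8, so the d-electron count is 8 − 3 = 5.
The spin state decides the count: Bromide and hydroxide are weak-field ligands for a first-row metal, so the complex is high-spin.
An octahedral high-spin d⁵ ion is t₂g³e_g², giving 5 unpaired electrons.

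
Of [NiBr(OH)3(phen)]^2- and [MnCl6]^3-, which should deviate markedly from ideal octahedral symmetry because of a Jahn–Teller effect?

[NiBr(OH)3(phen)]^2-: Each bromide is −1; each hydroxide is −1; 1,10-phenanthroline is neutral; balancing the −2 overall charge requires Ni(II). Ni sits in group 10, so the d-electron count is 10 − 2 = 8. The d⁸ configuration leaves the e_g set evenly filled (or empty) — no strong Jahn–Teller driving force.
[MnCl6]^3-: Summing ligand charges against the −3 overall charge gives an oxidation state of +3 for manganese. Group 7 minus oxidation state 3 gives a d⁴ configuration. Chloride is a weak-field ligand for a first-row metal, so the complex is high-spin. The t₂g³e_g¹ (high-spin) configuration has an unevenly filled e_g set; the Jahn–Teller theorem predicts a tetragonal distortion (typically axial elongation) to lift the degeneracy.

[MnCl6]^3-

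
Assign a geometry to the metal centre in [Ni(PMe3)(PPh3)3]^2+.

Ligand charges: trimethylphosphine is neutral; triphenylphosphine is neutral. With an overall charge of +2 the nickel centre must be in the +2 oxidation state.
Group 10 minus oxidation state 2 gives a d⁸ configuration.
Coordination number: 4.
Trimethylphosphine and triphenylphosphine are strong-field ligands (high in the spectrochemical series).
A 3d d⁸ ion with strong-field ligands gains enough CFSE to favour square planar over tetrahedral.

square planar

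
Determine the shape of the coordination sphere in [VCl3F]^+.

Each chloride is −1; each fluoride is −1; balancing the +1 overall charge requires V(V).
Group 5 minus oxidation state 5 gives a d⁰ configuration.
Coordination number: 4.
A d⁰ ion has no crystal-field stabilisation preference between square planar and tetrahedral, so four ligands adopt the sterically favoured tetrahedral geometry.

tetrahedral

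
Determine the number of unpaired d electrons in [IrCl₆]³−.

Ligand charges: each chloride is −1. With an overall charge of −3 the iridium centre must be in the +3 oxidation state.
Group 9 minus oxidation state 3 gives a d⁶ configuration.
The spin state decides the count: a 5d ion has a large Δₒ and is invariably low-spin.
An octahedral low-spin d⁶ ion is t₂g⁶e_g⁰, giving 0 unpaired electrons.

0 unpaired electrons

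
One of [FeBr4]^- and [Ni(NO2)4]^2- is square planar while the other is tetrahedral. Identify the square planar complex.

For [FeBr4]^-: Summing ligand charges against the −1 overall charge gives an oxidation state of +3 for iron. Fe sits in group 8, so the d-electron count is 8 − 3 = 5. A high-spin d⁵ ion has zero CFSE in either geometry, so four ligands adopt the sterically favoured tetrahedral geometry. → tetrahedral.
For [Ni(NO2)4]^2-: Summing ligand charges against the −2 overall charge gives an oxidation state of +2 for nickel. Group 10 minus oxidation state 2 gives a d⁸ configuration. Nitro (N-bound nitrite) is a strong-field ligand (high in the spectrochemical series). A 3d d⁸ ion with strong-field ligands gains enough CFSE to favour square planar over tetrahedral. → square planar.

[Ni(NO2)4]^2-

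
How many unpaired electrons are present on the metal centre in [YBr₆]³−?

Each bromide is −1; balancing the −3 overall charge requires Y(III).
Yttrium is a group-3 element; Y(III) is therefore d⁰.
In an octahedral field the d⁰ configuration is t₂g⁰e_g⁰, giving 0 unpaired electrons.

0 unpaired electrons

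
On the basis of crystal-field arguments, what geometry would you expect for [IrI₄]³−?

Each iodide is −1; balancing the −3 overall charge requires Ir(I).
Ir sits in group 9, so the d-electron count is 9 − 1 = 8.
With 4 monodentate ligands the coordination number is 4.
A 5d d⁸ ion has a large crystal-field splitting; square planar leaves the high-energy d_{x²−y²} orbital empty and maximises CFSE.

square planar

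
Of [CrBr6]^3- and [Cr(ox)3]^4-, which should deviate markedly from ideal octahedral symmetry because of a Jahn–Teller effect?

[CrBr6]^3-: Summing ligand charges against the −3 overall charge gives an oxidation state of +3 for chromium. Cr sits in group 6, so the d-electron count is 6 − 3 = 3. The d³ configuration leaves the e_g set evenly filled (or empty) — no strong Jahn–Teller driving force.
[Cr(ox)3]^4-: Summing ligand charges against the −4 overall charge gives an oxidation state of +2 for chromium. Group 6 minus oxidation state 2 gives a d⁴ configuration. Oxalate is a weak-field ligand for a first-row metal, so the complex is high-spin. The t₂g³e_g¹ (high-spin) configuration has an unevenly filled e_g set; the Jahn–Teller theorem predicts a tetragonal distortion (typically axial elongation) to lift the degeneracy.

[Cr(ox)3]^4-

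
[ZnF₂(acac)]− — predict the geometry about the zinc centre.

tetrahedral

Each fluoride is −1; each acetylacetonate is −1; balancing the −1 overall charge requires Zn(II).
Group 12 minus oxidation state 2 gives a d¹⁰ configuration.
Counting donor atoms: 2×fluoride (monodentate) → 2 donors; 1×acetylacetonate (bidentate) → 2 donors. Coordination number = 4.
A d¹⁰ ion has no crystal-field stabilisation preference between square planar and tetrahedral, so four ligands adopt the sterically favoured tetrahedral geometry.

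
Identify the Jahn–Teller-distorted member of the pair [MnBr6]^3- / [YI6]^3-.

[MnBr6]^3-

[MnBr6]^3-: Summing ligand charges against the −3 overall charge gives an oxidation state of +3 for manganese. Group 7 minus oxidation state 3 gives a d⁴ configuration. Bromide is a weak-field ligand for a first-row metal, so the complex is high-spin. The t₂g³e_g¹ (high-spin) configuration has an unevenly filled e_g set; the Jahn–Teller theorem predicts a tetragonal distortion (typically axial elongation) to lift the degeneracy.
[YI6]^3-: Summing ligand charges against the −3 overall charge gives an oxidation state of +3 for yttrium. Group 3 minus oxidation state 3 gives a d⁰ configuration. The d⁰ configuration leaves the e_g set evenly filled (or empty) — no strong Jahn–Teller driving force.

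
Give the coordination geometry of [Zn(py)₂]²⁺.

Pyridine is neutral; balancing the +2 overall charge requires Zn(II).
Zinc is a group-12 element; Zn(II) is therefore d¹⁰.
With 2 monodentate ligands the coordination number is 2.
A d¹⁰ ion with only two ligands adopts a linear arrangement (sp hybridisation; no CFSE preference).

linear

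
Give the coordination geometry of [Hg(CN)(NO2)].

linear

Ligand charges: each cyanide is −1; each nitro (N-bound nitrite) is −1. With an overall charge of 0 the mercury centre must be in the +2 oxidation state.
Hg sits in group 12, so the d-electron count is 12 − 2 = 10.
With 2 monodentate ligands the coordination number is 2.
A d¹⁰ ion with only two ligands adopts a linear arrangement (sp hybridisation; no CFSE preference).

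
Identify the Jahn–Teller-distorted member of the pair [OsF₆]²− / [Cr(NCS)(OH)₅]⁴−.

[OsF₆]²−: Each fluoride is −1; balancing the −2 overall charge requires Os(IV). Osmium is a group-8 element; Os(IV) is therefore d⁴. A 5d ion has a large Δₒ and is invariably low-spin. The d⁴ configuration leaves the e_g set evenly filled (or empty) — no strong Jahn–Teller driving force.
[Cr(NCS)(OH)₅]⁴−: Ligand charges: each isothiocyanate is −1; each hydroxide is −1. With an overall charge of −4 the chromium centre must be in the +2 oxidation state. Group 6 minus oxidation state 2 gives a d⁴ configuration. Hydroxide and isothiocyanate are weak-field ligands for a first-row metal, so the complex is high-spin. The t₂g³e_g¹ (high-spin) configuration has an unevenly filled e_g set; the Jahn–Teller theorem predicts a tetragonal distortion (typically axial elongation) to lift the degeneracy.

[Cr(NCS)(OH)₅]⁴−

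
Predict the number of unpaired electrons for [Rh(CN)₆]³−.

Summing ligand charges against the −3 overall charge gives an oxidation state of +3 for rhodium.
Group 9 minus oxidation state 3 gives a d⁶ configuration.
The spin state decides the count: a 4d ion has a large Δₒ and is invariably low-spin.
An octahedral low-spin d⁶ ion is t₂g⁶e_g⁰, giving 0 unpaired electrons.

0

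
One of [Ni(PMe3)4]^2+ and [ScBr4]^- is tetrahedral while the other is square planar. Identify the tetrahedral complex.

[ScBr4]^-

For [Ni(PMe3)4]^2+: Summing ligand charges against the +2 overall charge gives an oxidation state of +2 for nickel. Group 10 minus oxidation state 2 gives a d⁸ configuration. Trimethylphosphine is a strong-field ligand (high in the spectrochemical series). A 3d d⁸ ion with strong-field ligands gains enough CFSE to favour square planar over tetrahedral. → square planar.
For [ScBr4]^-: Each bromide is −1; balancing the −1 overall charge requires Sc(III). Scandium is a group-3 element; Sc(III) is therefore d⁰. A d⁰ ion has no crystal-field stabilisation preference between square planar and tetrahedral, so four ligands adopt the sterically favoured tetrahedral geometry. → tetrahedral.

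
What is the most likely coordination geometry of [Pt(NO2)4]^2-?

square planar

Summing ligand charges against the −2 overall charge gives an oxidation state of +2 for platinum.
Pt sits in group 10, so the d-electron count is 10 − 2 = 8.
With 4 monodentate ligands the coordination number is 4.
A 5d d⁸ ion has a large crystal-field splitting; square planar leaves the high-energy d_{x²−y²} orbital empty and maximises CFSE.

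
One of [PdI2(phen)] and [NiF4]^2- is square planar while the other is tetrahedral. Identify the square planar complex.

[PdI2(phen)]

For [PdI2(phen)]: Each iodide is −1; 1,10-phenanthroline is neutral; balancing the 0 overall charge requires Pd(II). Group 10 minus oxidation state 2 gives a d⁸ configuration. A 4d d⁸ ion has a large crystal-field splitting; square planar leaves the high-energy d_{x²−y²} orbital empty and maximises CFSE. → square planar.
For [NiF4]^2-: Ligand charges: each fluoride is −1. With an overall charge of −2 the nickel centre must be in the +2 oxidation state. Ni sits in group 10, so the d-electron count is 10 − 2 = 8. Fluoride is a weak-field ligand. With weak-field ligands the CFSE gain from square planar is small, so a 3d d⁸ ion takes the sterically preferred tetrahedral geometry. → tetrahedral.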